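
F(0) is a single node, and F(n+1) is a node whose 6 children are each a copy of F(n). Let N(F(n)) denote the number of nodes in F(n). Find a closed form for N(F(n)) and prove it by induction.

Claim: N(F(n)) = (6^{n+1} − 1)/5.

Base case: N(F(0)) = 1, and (6^{0+1} − 1)/5 = 1.
Assume N(F(j)) = (6^{j+1} − 1)/5.
Then N(F(j+1)) = 1 + 6N(F(j)) = 1 + 6·(6^{j+1} − 1)/5 = 1 + (6^{j+2} − 6)/5 = (5 + 6^{j+2} − 6)/5 = (6^{j+2} − 1)/5.
By induction, N(F(n)) = (6^{n+1} − 1)/5 for all n ≥ 0.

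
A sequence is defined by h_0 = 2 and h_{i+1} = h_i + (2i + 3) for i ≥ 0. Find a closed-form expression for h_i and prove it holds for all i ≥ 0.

Claim: h_i = i^2 + 2i + 2.

Base case: h_0 = 2, and 0^2 + 2·0 + 2 = 2.
Assume h_m = m^2 + 2m + 2.
Then h_{m+1} = h_m + (2m + 3) = (m^2 + 2m + 2) + (2m + 3) = m^2 + 4m + 5,
and (m+1)^2 + 2·(m+1) + 2 = m^2 + 4m + 5.
This completes the inductive step, so h_i = i^2 + 2i + 2 for all i ≥ 0.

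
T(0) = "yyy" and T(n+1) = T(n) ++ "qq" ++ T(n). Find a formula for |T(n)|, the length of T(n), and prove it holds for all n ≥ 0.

Claim: |T(n)| = 5·2^n − 2.

Base case: |T(0)| = 3, and 5·2^0 − 2 = 3.
Assume |T(m)| = 5·2^m − 2.
Then |T(m+1)| = |T(m)| + 2 + |T(m)| = 2|T(m)| + 2 = 2(5·2^m − 2) + 2 = 5·2^{m+1} − 4 + 2 = 5·2^{m+1} − 2.
Hence |T(n)| = 5·2^n − 2 for every n ≥ 0, by induction.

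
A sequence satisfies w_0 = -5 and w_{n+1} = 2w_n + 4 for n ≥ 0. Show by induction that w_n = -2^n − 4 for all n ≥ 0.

Base case: w_0 = -5, and -2^0 − 4 = -1 − 4 = -5.
Assume w_m = -2^m − 4 for some m ≥ 0.
Then w_{m+1} = 2w_m + 4 = 2·(-2^m − 4) + 4 = -2^{m+1} − 8 + 4 = -2^{m+1} − 4.
This completes the inductive step, so w_n = -2^n − 4 for all n ≥ 0.

w_n = -2^n − 4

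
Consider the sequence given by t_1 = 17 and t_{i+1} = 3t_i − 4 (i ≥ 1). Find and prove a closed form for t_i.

Claim: t_i = 5·3^i + 2.

Base case: t_1 = 17, and 5·3^1 + 2 = 15 + 2 = 17.
Assume t_k = 5·3^k + 2 for some k ≥ 1.
Then t_{k+1} = 3t_k − 4 = 3·(5·3^k + 2) − 4 = 15·3^k + 6 − 4 = 5·3^{k+1} + 2.
Hence t_i = 5·3^i + 2 for every i ≥ 1, by induction.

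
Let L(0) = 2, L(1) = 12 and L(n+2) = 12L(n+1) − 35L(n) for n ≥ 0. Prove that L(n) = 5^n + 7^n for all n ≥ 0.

Base cases: L(0) = 2 and 5^0 + 7^0 = 2; L(1) = 12 and 5^1 + 7^1 = 12.
Assume L(j) = 5^j + 7^j for all 0 ≤ j ≤ m, where m ≥ 1.
Then L(m+1) = 12L(m) − 35L(m−1) = 12·(5^m + 7^m) − 35·(5^{m−1} + 7^{m−1}) = (12·5 − 35)5^{m−1} + (12·7 − 35)7^{m−1} = 25·5^{m−1} + 49·7^{m−1} = 5^{m+1} + 7^{m+1}.
This completes the inductive step, so L(n) = 5^n + 7^n for all n ≥ 0.

L(n) = 5^n + 7^n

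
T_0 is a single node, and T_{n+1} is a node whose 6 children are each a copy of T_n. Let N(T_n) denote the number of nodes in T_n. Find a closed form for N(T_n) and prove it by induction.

Claim: N(T_n) = (6^{n+1} − 1)/5.

Base case: N(T_0) = 1, and (6^{0+1} − 1)/5 = 1.
Assume N(T_k) = (6^{k+1} − 1)/5.
Then N(T_{k+1}) = 1 + 6N(T_k) = 1 + 6·(6^{k+1} − 1)/5 = 1 + (6^{k+2} − 6)/5 = (5 + 6^{k+2} − 6)/5 = (6^{k+2} − 1)/5.
So the formula holds for k+1, and by induction N(T_n) = (6^{n+1} − 1)/5 for all n ≥ 0.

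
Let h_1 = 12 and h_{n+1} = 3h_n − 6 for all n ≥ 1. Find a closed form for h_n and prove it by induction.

Claim: h_n = 3^{n+1} + 3.

Base case: h_1 = 12, and 3^{1+1} + 3 = 9 + 3 = 12.
Assume h_j = 3^{j+1} + 3 for some j ≥ 1.
Then h_{j+1} = 3h_j − 6 = 3·(3^{j+1} + 3) − 6 = 3^{j+2} + 9 − 6 = 3^{j+2} + 3.
This completes the inductive step, so h_n = 3^{n+1} + 3 for all n ≥ 1.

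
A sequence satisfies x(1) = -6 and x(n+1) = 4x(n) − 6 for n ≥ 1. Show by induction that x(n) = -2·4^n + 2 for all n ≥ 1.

Base case: x(1) = -6, and -2·4^1 + 2 = -8 + 2 = -6.
Assume x(r) = -2·4^r + 2 for some r ≥ 1.
Then x(r+1) = 4x(r) − 6 = 4·(-2·4^r + 2) − 6 = -8·4^r + 8 − 6 = -2·4^{r+1} + 2.
This completes the inductive step, so x(n) = -2·4^n + 2 for all n ≥ 1.

x(n) = -2·4^n + 2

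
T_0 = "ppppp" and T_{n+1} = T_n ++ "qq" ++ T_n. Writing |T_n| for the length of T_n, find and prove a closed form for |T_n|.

Claim: |T_n| = 7·2^n − 2.

Base case: |T_0| = 5, and 7·2^0 − 2 = 5.
Assume |T_m| = 7·2^m − 2.
Then |T_{m+1}| = |T_m| + 2 + |T_m| = 2|T_m| + 2 = 2(7·2^m − 2) + 2 = 7·2^{m+1} − 4 + 2 = 7·2^{m+1} − 2.
This completes the inductive step, so |T_n| = 7·2^n − 2 for all n ≥ 0.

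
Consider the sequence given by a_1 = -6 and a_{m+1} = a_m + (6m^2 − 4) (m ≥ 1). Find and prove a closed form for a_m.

Claim: a_m = 2m^3 − 3m^2 − 3m − 2.

Base case: a_1 = -6, and 2·1^3 − 3·1^2 − 3·1 − 2 = -6.
Assume a_k = 2k^3 − 3k^2 − 3k − 2.
Then a_{k+1} = a_k + (6k^2 − 4) = (2k^3 − 3k^2 − 3k − 2) + (6k^2 − 4) = 2k^3 + 3k^2 − 3k − 6,
and 2·(k+1)^3 − 3·(k+1)^2 − 3·(k+1) − 2 = 2k^3 + 3k^2 − 3k − 6.
This completes the inductive step, so a_m = 2m^3 − 3m^2 − 3m − 2 for all m ≥ 1.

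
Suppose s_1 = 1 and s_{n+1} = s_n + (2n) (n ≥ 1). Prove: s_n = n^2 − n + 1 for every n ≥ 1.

Base case: s_1 = 1, and 1^2 − 1 + 1 = 1.
Assume s_j = j^2 − j + 1.
Then s_{j+1} = s_j + (2j) = (j^2 − j + 1) + (2j) = j^2 + j + 1,
and (j+1)^2 − (j+1) + 1 = j^2 + j + 1.
By induction, s_n = n^2 − n + 1 for all n ≥ 1.

s_n = n^2 − n + 1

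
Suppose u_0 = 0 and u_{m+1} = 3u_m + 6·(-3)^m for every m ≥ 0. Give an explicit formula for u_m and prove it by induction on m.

Claim: u_m = 3^m − (-3)^m.

Base case: u_0 = 0, and 3^0 − (-3)^0 = 1 − 1 = 0.
Assume u_j = 3^j − (-3)^j for some j ≥ 0.
Then u_{j+1} = 3u_j + 6·(-3)^j = 3·(3^j − (-3)^j) + 6·(-3)^j = 3^{j+1} − 3·(-3)^j + 6·(-3)^j = 3^{j+1} + 3·(-3)^j = 3^{j+1} − (-3)^{j+1}.
By induction, u_m = 3^m − (-3)^m for all m ≥ 0.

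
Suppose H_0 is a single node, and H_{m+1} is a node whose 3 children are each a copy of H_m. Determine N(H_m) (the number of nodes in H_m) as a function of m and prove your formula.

Claim: N(H_m) = (3^{m+1} − 1)/2.

Base case: N(H_0) = 1, and (3^{0+1} − 1)/2 = 1.
Assume N(H_j) = (3^{j+1} − 1)/2.
Then N(H_{j+1}) = 1 + 3N(H_j) = 1 + 3·(3^{j+1} − 1)/2 = 1 + (3^{j+2} − 3)/2 = (2 + 3^{j+2} − 3)/2 = (3^{j+2} − 1)/2.
By induction, N(H_m) = (3^{m+1} − 1)/2 for all m ≥ 0.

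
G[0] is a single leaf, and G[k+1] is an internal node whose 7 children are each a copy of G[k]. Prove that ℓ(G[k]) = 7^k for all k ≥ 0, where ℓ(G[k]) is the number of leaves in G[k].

Base case: ℓ(G[0]) = 1, and 7^0 = 1.
Assume ℓ(G[r]) = 7^r.
Then ℓ(G[r+1]) = 7·ℓ(G[r]) = 7·7^r = 7^{r+1}.
Hence ℓ(G[k]) = 7^k for every k ≥ 0, by induction.

ℓ(G[k]) = 7^k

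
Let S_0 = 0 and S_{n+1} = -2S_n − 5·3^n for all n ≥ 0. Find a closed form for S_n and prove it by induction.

Claim: S_n = (-2)^n − 3^n.

Base case: S_0 = 0, and (-2)^0 − 3^0 = 1 − 1 = 0.
Assume S_m = (-2)^m − 3^m for some m ≥ 0.
Then S_{m+1} = -2S_m − 5·3^m = -2·((-2)^m − 3^m) − 5·3^m = (-2)^{m+1} + 2·3^m − 5·3^m = (-2)^{m+1} − 3·3^m = (-2)^{m+1} − 3^{m+1}.
Hence S_n = (-2)^n − 3^n for every n ≥ 0, by induction.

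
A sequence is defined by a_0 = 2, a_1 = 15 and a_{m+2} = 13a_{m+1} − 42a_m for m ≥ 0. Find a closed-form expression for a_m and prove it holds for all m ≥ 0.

Claim: a_m = 3·7^m − 6^m.

Base cases: a_0 = 2 and 3·7^0 − 6^0 = 2; a_1 = 15 and 3·7^1 − 6^1 = 15.
Assume a_j = 3·7^j − 6^j for all 0 ≤ j ≤ k, where k ≥ 1.
Then a_{k+1} = 13a_k − 42a_{k−1} = 13·(3·7^k − 6^k) − 42·(3·7^{k−1} − 6^{k−1}) = 3·(13·7 − 42)7^{k−1} − (13·6 − 42)6^{k−1} = 147·7^{k−1} − 36·6^{k−1} = 3·7^{k+1} − 6^{k+1}.
By strong induction, a_m = 3·7^m − 6^m for all m ≥ 0.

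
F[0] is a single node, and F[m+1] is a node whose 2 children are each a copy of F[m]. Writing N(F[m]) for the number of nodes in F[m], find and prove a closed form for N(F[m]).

Claim: N(F[m]) = 2^{m+1} − 1.

Base case: N(F[0]) = 1, and 2^{0+1} − 1 = 1.
Assume N(F[j]) = 2^{j+1} − 1.
Then N(F[j+1]) = 1 + 2N(F[j]) = 1 + 2(2^{j+1} − 1) = 2^{j+2} − 2 + 1 = 2^{j+2} − 1.
This completes the inductive step, so N(F[m]) = 2^{m+1} − 1 for all m ≥ 0.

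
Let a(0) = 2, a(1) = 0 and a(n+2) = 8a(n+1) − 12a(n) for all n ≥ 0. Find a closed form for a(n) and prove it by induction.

Claim: a(n) = 3·2^n − 6^n.

Base cases: a(0) = 2 and 3·2^0 − 6^0 = 2; a(1) = 0 and 3·2^1 − 6^1 = 0.
Assume a(j) = 3·2^j − 6^j for all 0 ≤ j ≤ k, where k ≥ 1.
Then a(k+1) = 8a(k) − 12a(k−1) = 8·(3·2^k − 6^k) − 12·(3·2^{k−1} − 6^{k−1}) = 3·(8·2 − 12)2^{k−1} − (8·6 − 12)6^{k−1} = 12·2^{k−1} − 36·6^{k−1} = 3·2^{k+1} − 6^{k+1}.
Hence a(n) = 3·2^n − 6^n for every n ≥ 0, by strong induction.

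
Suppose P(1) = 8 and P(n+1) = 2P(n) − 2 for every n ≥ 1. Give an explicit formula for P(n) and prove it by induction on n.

Claim: P(n) = 3·2^n + 2.

Base case: P(1) = 8, and 3·2^1 + 2 = 6 + 2 = 8.
Assume P(k) = 3·2^k + 2 for some k ≥ 1.
Then P(k+1) = 2P(k) − 2 = 2·(3·2^k + 2) − 2 = 6·2^k + 4 − 2 = 3·2^{k+1} + 2.
This completes the inductive step, so P(n) = 3·2^n + 2 for all n ≥ 1.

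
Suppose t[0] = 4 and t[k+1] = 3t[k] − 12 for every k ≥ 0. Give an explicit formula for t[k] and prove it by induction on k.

Claim: t[k] = -2·3^k + 6.

Base case: t[0] = 4, and -2·3^0 + 6 = -2 + 6 = 4.
Assume t[r] = -2·3^r + 6 for some r ≥ 0.
Then t[r+1] = 3t[r] − 12 = 3·(-2·3^r + 6) − 12 = -6·3^r + 18 − 12 = -2·3^{r+1} + 6.
By induction, t[k] = -2·3^k + 6 for all k ≥ 0.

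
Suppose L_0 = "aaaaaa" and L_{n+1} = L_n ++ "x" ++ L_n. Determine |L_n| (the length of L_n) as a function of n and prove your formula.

Claim: |L_n| = 7·2^n − 1.

Base case: |L_0| = 6, and 7·2^0 − 1 = 6.
Assume |L_j| = 7·2^j − 1.
Then |L_{j+1}| = |L_j| + 1 + |L_j| = 2|L_j| + 1 = 2(7·2^j − 1) + 1 = 7·2^{j+1} − 2 + 1 = 7·2^{j+1} − 1.
Hence |L_n| = 7·2^n − 1 for every n ≥ 0, by induction.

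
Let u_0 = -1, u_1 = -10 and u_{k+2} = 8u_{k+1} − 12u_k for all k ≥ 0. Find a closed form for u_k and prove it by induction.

Claim: u_k = 2^k − 2·6^k.

Base cases: u_0 = -1 and 2^0 − 2·6^0 = -1; u_1 = -10 and 2^1 − 2·6^1 = -10.
Assume u_j = 2^j − 2·6^j for all 0 ≤ j ≤ m, where m ≥ 1.
Then u_{m+1} = 8u_m − 12u_{m−1} = 8·(2^m − 2·6^m) − 12·(2^{m−1} − 2·6^{m−1}) = (8·2 − 12)2^{m−1} − 2·(8·6 − 12)6^{m−1} = 4·2^{m−1} − 72·6^{m−1} = 2^{m+1} − 2·6^{m+1}.
Hence u_k = 2^k − 2·6^k for every k ≥ 0, by strong induction.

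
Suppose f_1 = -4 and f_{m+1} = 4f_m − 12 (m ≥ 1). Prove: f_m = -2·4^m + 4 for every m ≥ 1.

Base case: f_1 = -4, and -2·4^1 + 4 = -8 + 4 = -4.
Assume f_j = -2·4^j + 4 for some j ≥ 1.
Then f_{j+1} = 4f_j − 12 = 4·(-2·4^j + 4) − 12 = -8·4^j + 16 − 12 = -2·4^{j+1} + 4.
This completes the inductive step, so f_m = -2·4^m + 4 for all m ≥ 1.

f_m = -2·4^m + 4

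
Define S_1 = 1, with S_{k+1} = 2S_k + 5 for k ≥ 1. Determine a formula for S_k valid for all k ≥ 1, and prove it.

Claim: S_k = 3·2^k − 5.

Base case: S_1 = 1, and 3·2^1 − 5 = 6 − 5 = 1.
Assume S_j = 3·2^j − 5 for some j ≥ 1.
Then S_{j+1} = 2S_j + 5 = 2·(3·2^j − 5) + 5 = 6·2^j − 10 + 5 = 3·2^{j+1} − 5.
Hence S_k = 3·2^k − 5 for every k ≥ 1, by induction.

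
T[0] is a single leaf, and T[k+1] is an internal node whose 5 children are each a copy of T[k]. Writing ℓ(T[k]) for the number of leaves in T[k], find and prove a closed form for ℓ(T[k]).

Claim: ℓ(T[k]) = 5^k.

Base case: ℓ(T[0]) = 1, and 5^0 = 1.
Assume ℓ(T[r]) = 5^r.
Then ℓ(T[r+1]) = 5·ℓ(T[r]) = 5·5^r = 5^{r+1}.
So the formula holds for r+1, and by induction ℓ(T[k]) = 5^k for all k ≥ 0.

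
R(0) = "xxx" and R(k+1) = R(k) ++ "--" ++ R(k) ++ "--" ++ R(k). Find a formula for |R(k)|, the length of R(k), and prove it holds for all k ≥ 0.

Claim: |R(k)| = 5·3^k − 2.

Base case: |R(0)| = 3, and 5·3^0 − 2 = 3.
Assume |R(m)| = 5·3^m − 2.
Then |R(m+1)| = 3|R(m)| + 4 = 3(5·3^m − 2) + 4 = 5·3^{m+1} − 6 + 4 = 5·3^{m+1} − 2.
By induction, |R(k)| = 5·3^k − 2 for all k ≥ 0.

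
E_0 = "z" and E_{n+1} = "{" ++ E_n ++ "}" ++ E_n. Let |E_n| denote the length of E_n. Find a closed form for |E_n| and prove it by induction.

Claim: |E_n| = 3·2^n − 2.

Base case: |E_0| = 1, and 3·2^0 − 2 = 1.
Assume |E_r| = 3·2^r − 2.
Then |E_{r+1}| = 1 + |E_r| + 1 + |E_r| = 2|E_r| + 2 = 2(3·2^r − 2) + 2 = 3·2^{r+1} − 4 + 2 = 3·2^{r+1} − 2.
So the formula holds for r+1, and by induction |E_n| = 3·2^n − 2 for all n ≥ 0.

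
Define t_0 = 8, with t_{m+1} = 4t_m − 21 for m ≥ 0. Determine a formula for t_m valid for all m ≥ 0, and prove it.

Claim: t_m = 4^m + 7.

Base case: t_0 = 8, and 4^0 + 7 = 1 + 7 = 8.
Assume t_k = 4^k + 7 for some k ≥ 0.
Then t_{k+1} = 4t_k − 21 = 4·(4^k + 7) − 21 = 4^{k+1} + 28 − 21 = 4^{k+1} + 7.
This completes the inductive step, so t_m = 4^m + 7 for all m ≥ 0.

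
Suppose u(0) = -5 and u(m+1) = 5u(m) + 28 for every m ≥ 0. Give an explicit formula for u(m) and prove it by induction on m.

Claim: u(m) = 2·5^m − 7.

Base case: u(0) = -5, and 2·5^0 − 7 = 2 − 7 = -5.
Assume u(j) = 2·5^j − 7 for some j ≥ 0.
Then u(j+1) = 5u(j) + 28 = 5·(2·5^j − 7) + 28 = 10·5^j − 35 + 28 = 2·5^{j+1} − 7.
Hence u(m) = 2·5^m − 7 for every m ≥ 0, by induction.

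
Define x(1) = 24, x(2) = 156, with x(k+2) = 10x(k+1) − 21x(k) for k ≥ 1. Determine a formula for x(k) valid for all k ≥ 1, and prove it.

Claim: x(k) = 3·7^k + 3^k.

Base cases: x(1) = 24 and 3·7^1 + 3^1 = 24; x(2) = 156 and 3·7^2 + 3^2 = 156.
Assume x(i) = 3·7^i + 3^i for all 1 ≤ i ≤ j, where j ≥ 2.
Then x(j+1) = 10x(j) − 21x(j−1) = 10·(3·7^j + 3^j) − 21·(3·7^{j−1} + 3^{j−1}) = 3·(10·7 − 21)7^{j−1} + (10·3 − 21)3^{j−1} = 147·7^{j−1} + 9·3^{j−1} = 3·7^{j+1} + 3^{j+1}.
This completes the inductive step, so x(k) = 3·7^k + 3^k for all k ≥ 1.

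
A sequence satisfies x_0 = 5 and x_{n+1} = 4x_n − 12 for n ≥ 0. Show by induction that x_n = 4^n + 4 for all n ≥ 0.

Base case: x_0 = 5, and 4^0 + 4 = 1 + 4 = 5.
Assume x_m = 4^m + 4 for some m ≥ 0.
Then x_{m+1} = 4x_m − 12 = 4·(4^m + 4) − 12 = 4^{m+1} + 16 − 12 = 4^{m+1} + 4.
Hence x_n = 4^n + 4 for every n ≥ 0, by induction.

x_n = 4^n + 4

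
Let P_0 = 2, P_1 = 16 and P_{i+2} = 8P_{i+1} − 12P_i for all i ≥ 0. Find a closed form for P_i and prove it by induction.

Claim: P_i = 3·6^i − 2^i.

Base cases: P_0 = 2 and 3·6^0 − 2^0 = 2; P_1 = 16 and 3·6^1 − 2^1 = 16.
Assume P_j = 3·6^j − 2^j for all 0 ≤ j ≤ k, where k ≥ 1.
Then P_{k+1} = 8P_k − 12P_{k−1} = 8·(3·6^k − 2^k) − 12·(3·6^{k−1} − 2^{k−1}) = 3·(8·6 − 12)6^{k−1} − (8·2 − 12)2^{k−1} = 108·6^{k−1} − 4·2^{k−1} = 3·6^{k+1} − 2^{k+1}.
This completes the inductive step, so P_i = 3·6^i − 2^i for all i ≥ 0.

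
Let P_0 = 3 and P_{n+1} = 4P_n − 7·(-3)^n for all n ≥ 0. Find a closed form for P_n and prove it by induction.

Claim: P_n = 2·4^n + (-3)^n.

Base case: P_0 = 3, and 2·4^0 + (-3)^0 = 2 + 1 = 3.
Assume P_k = 2·4^k + (-3)^k for some k ≥ 0.
Then P_{k+1} = 4P_k − 7·(-3)^k = 4·(2·4^k + (-3)^k) − 7·(-3)^k = 2·4^{k+1} + 4·(-3)^k − 7·(-3)^k = 2·4^{k+1} − 3·(-3)^k = 2·4^{k+1} + (-3)^{k+1}.
Hence P_n = 2·4^n + (-3)^n for every n ≥ 0, by induction.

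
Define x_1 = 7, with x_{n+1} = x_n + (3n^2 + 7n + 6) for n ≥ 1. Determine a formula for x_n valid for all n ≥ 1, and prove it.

Claim: x_n = n^3 + 2n^2 + 3n + 1.

Base case: x_1 = 7, and 1^3 + 2·1^2 + 3·1 + 1 = 7.
Assume x_j = j^3 + 2j^2 + 3j + 1.
Then x_{j+1} = x_j + (3j^2 + 7j + 6) = (j^3 + 2j^2 + 3j + 1) + (3j^2 + 7j + 6) = j^3 + 5j^2 + 10j + 7,
and (j+1)^3 + 2·(j+1)^2 + 3·(j+1) + 1 = j^3 + 5j^2 + 10j + 7.
By induction, x_n = n^3 + 2n^2 + 3n + 1 for all n ≥ 1.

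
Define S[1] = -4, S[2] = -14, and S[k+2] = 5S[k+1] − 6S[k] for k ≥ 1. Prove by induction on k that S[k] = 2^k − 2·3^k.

Base cases: S[1] = -4 and 2^1 − 2·3^1 = -4; S[2] = -14 and 2^2 − 2·3^2 = -14.
Assume S[i] = 2^i − 2·3^i for all 1 ≤ i ≤ j, where j ≥ 2.
Then S[j+1] = 5S[j] − 6S[j−1] = 5·(2^j − 2·3^j) − 6·(2^{j−1} − 2·3^{j−1}) = (5·2 − 6)2^{j−1} − 2·(5·3 − 6)3^{j−1} = 4·2^{j−1} − 18·3^{j−1} = 2^{j+1} − 2·3^{j+1}.
This completes the inductive step, so S[k] = 2^k − 2·3^k for all k ≥ 1.

S[k] = 2^k − 2·3^k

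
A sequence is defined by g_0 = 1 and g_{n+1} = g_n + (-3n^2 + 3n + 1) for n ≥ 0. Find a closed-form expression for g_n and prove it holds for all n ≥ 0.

Claim: g_n = -n^3 + 3n^2 − n + 1.

Base case: g_0 = 1, and -0^3 + 3·0^2 − 0 + 1 = 1.
Assume g_r = -r^3 + 3r^2 − r + 1.
Then g_{r+1} = g_r + (-3r^2 + 3r + 1) = (-r^3 + 3r^2 − r + 1) + (-3r^2 + 3r + 1) = -r^3 + 2r + 2,
and -(r+1)^3 + 3·(r+1)^2 − (r+1) + 1 = -r^3 + 2r + 2.
By induction, g_n = -n^3 + 3n^2 − n + 1 for all n ≥ 0.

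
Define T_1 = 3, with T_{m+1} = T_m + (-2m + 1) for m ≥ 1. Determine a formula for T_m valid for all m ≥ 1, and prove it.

Claim: T_m = -m^2 + 2m + 2.

Base case: T_1 = 3, and -1^2 + 2·1 + 2 = 3.
Assume T_k = -k^2 + 2k + 2.
Then T_{k+1} = T_k + (-2k + 1) = (-k^2 + 2k + 2) + (-2k + 1) = -k^2 + 3,
and -(k+1)^2 + 2·(k+1) + 2 = -k^2 + 3.
This completes the inductive step, so T_m = -m^2 + 2m + 2 for all m ≥ 1.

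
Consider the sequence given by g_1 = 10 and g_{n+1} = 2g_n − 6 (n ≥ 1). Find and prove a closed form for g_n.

Claim: g_n = 2^{n+1} + 6.

Base case: g_1 = 10, and 2^{1+1} + 6 = 4 + 6 = 10.
Assume g_m = 2^{m+1} + 6 for some m ≥ 1.
Then g_{m+1} = 2g_m − 6 = 2·(2^{m+1} + 6) − 6 = 2^{m+2} + 12 − 6 = 2^{m+2} + 6.
So the formula holds for m+1, and by induction g_n = 2^{n+1} + 6 for all n ≥ 1.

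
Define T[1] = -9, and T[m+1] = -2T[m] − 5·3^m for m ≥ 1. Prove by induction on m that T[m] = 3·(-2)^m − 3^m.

Base case: T[1] = -9, and 3·(-2)^1 − 3^1 = -6 − 3 = -9.
Assume T[j] = 3·(-2)^j − 3^j for some j ≥ 1.
Then T[j+1] = -2T[j] − 5·3^j = -2·(3·(-2)^j − 3^j) − 5·3^j = 3·(-2)^{j+1} + 2·3^j − 5·3^j = 3·(-2)^{j+1} − 3·3^j = 3·(-2)^{j+1} − 3^{j+1}.
By induction, T[m] = 3·(-2)^m − 3^m for all m ≥ 1.

T[m] = 3·(-2)^m − 3^m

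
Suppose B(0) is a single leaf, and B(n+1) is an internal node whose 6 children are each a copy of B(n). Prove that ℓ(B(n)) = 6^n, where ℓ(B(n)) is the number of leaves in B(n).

Base case: ℓ(B(0)) = 1, and 6^0 = 1.
Assume ℓ(B(r)) = 6^r.
Then ℓ(B(r+1)) = 6·ℓ(B(r)) = 6·6^r = 6^{r+1}.
This completes the inductive step, so ℓ(B(n)) = 6^n for all n ≥ 0.

ℓ(B(n)) = 6^n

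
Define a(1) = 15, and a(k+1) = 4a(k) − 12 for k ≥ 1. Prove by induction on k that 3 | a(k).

Base case: a(1) = 15 = 3·5, so 3 | a(1).
Assume 3 | a(j), so a(j) = 3t for some integer t.
Then a(j+1) = 4a(j) − 12 = 4·(3t) − 12 = 3(4t − 4), so 3 | a(j+1).
Hence 3 | a(k) for every k ≥ 1, by induction.

3 | a(k)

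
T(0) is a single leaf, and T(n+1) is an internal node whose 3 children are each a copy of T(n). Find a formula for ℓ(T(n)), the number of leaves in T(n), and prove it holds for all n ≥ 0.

Claim: ℓ(T(n)) = 3^n.

Base case: ℓ(T(0)) = 1, and 3^0 = 1.
Assume ℓ(T(k)) = 3^k.
Then ℓ(T(k+1)) = 3·ℓ(T(k)) = 3·3^k = 3^{k+1}.
This completes the inductive step, so ℓ(T(n)) = 3^n for all n ≥ 0.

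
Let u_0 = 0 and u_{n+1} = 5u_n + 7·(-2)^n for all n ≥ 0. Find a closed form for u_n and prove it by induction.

Claim: u_n = 5^n − (-2)^n.

Base case: u_0 = 0, and 5^0 − (-2)^0 = 1 − 1 = 0.
Assume u_k = 5^k − (-2)^k for some k ≥ 0.
Then u_{k+1} = 5u_k + 7·(-2)^k = 5·(5^k − (-2)^k) + 7·(-2)^k = 5^{k+1} − 5·(-2)^k + 7·(-2)^k = 5^{k+1} + 2·(-2)^k = 5^{k+1} − (-2)^{k+1}.
Hence u_n = 5^n − (-2)^n for every n ≥ 0, by induction.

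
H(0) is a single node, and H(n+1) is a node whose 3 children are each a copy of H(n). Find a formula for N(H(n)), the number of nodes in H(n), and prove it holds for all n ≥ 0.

Claim: N(H(n)) = (3^{n+1} − 1)/2.

Base case: N(H(0)) = 1, and (3^{0+1} − 1)/2 = 1.
Assume N(H(k)) = (3^{k+1} − 1)/2.
Then N(H(k+1)) = 1 + 3N(H(k)) = 1 + 3·(3^{k+1} − 1)/2 = 1 + (3^{k+2} − 3)/2 = (2 + 3^{k+2} − 3)/2 = (3^{k+2} − 1)/2.
So the formula holds for k+1, and by induction N(H(n)) = (3^{n+1} − 1)/2 for all n ≥ 0.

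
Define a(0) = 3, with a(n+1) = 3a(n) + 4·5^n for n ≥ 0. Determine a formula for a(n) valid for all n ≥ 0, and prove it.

Claim: a(n) = 3^n + 2·5^n.

Base case: a(0) = 3, and 3^0 + 2·5^0 = 1 + 2 = 3.
Assume a(r) = 3^r + 2·5^r for some r ≥ 0.
Then a(r+1) = 3a(r) + 4·5^r = 3·(3^r + 2·5^r) + 4·5^r = 3^{r+1} + 6·5^r + 4·5^r = 3^{r+1} + 10·5^r = 3^{r+1} + 2·5^{r+1}.
Hence a(n) = 3^n + 2·5^n for every n ≥ 0, by induction.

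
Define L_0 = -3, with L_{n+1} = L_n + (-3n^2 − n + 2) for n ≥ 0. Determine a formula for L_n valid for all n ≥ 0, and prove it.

Claim: L_n = -n^3 + n^2 + 2n − 3.

Base case: L_0 = -3, and -0^3 + 0^2 + 2·0 − 3 = -3.
Assume L_k = -k^3 + k^2 + 2k − 3.
Then L_{k+1} = L_k + (-3k^2 − k + 2) = (-k^3 + k^2 + 2k − 3) + (-3k^2 − k + 2) = -k^3 − 2k^2 + k − 1,
and -(k+1)^3 + (k+1)^2 + 2·(k+1) − 3 = -k^3 − 2k^2 + k − 1.
By induction, L_n = -n^3 + n^2 + 2n − 3 for all n ≥ 0.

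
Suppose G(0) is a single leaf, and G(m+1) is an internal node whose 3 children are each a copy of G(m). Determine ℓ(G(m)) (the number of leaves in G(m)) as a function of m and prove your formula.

Claim: ℓ(G(m)) = 3^m.

Base case: ℓ(G(0)) = 1, and 3^0 = 1.
Assume ℓ(G(k)) = 3^k.
Then ℓ(G(k+1)) = 3·ℓ(G(k)) = 3·3^k = 3^{k+1}.
By induction, ℓ(G(m)) = 3^m for all m ≥ 0.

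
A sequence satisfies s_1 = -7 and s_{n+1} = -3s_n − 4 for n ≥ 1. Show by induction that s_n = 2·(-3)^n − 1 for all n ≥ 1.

Base case: s_1 = -7, and 2·(-3)^1 − 1 = -6 − 1 = -7.
Assume s_j = 2·(-3)^j − 1 for some j ≥ 1.
Then s_{j+1} = -3s_j − 4 = -3·(2·(-3)^j − 1) − 4 = -6·(-3)^j + 3 − 4 = 2·(-3)^{j+1} − 1.
So the formula holds for j+1, and by induction s_n = 2·(-3)^n − 1 for all n ≥ 1.

s_n = 2·(-3)^n − 1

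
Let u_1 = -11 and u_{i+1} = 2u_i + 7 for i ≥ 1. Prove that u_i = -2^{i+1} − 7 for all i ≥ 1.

Base case: u_1 = -11, and -2^{1+1} − 7 = -4 − 7 = -11.
Assume u_m = -2^{m+1} − 7 for some m ≥ 1.
Then u_{m+1} = 2u_m + 7 = 2·(-2^{m+1} − 7) + 7 = -2^{m+2} − 14 + 7 = -2^{m+2} − 7.
By induction, u_i = -2^{i+1} − 7 for all i ≥ 1.

u_i = -2^{i+1} − 7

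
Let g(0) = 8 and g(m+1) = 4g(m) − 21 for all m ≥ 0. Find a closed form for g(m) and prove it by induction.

Claim: g(m) = 4^m + 7.

Base case: g(0) = 8, and 4^0 + 7 = 1 + 7 = 8.
Assume g(j) = 4^j + 7 for some j ≥ 0.
Then g(j+1) = 4g(j) − 21 = 4·(4^j + 7) − 21 = 4^{j+1} + 28 − 21 = 4^{j+1} + 7.
By induction, g(m) = 4^m + 7 for all m ≥ 0.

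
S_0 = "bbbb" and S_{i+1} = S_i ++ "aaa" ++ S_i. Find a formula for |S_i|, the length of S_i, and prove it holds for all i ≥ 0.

Claim: |S_i| = 7·2^i − 3.

Base case: |S_0| = 4, and 7·2^0 − 3 = 4.
Assume |S_k| = 7·2^k − 3.
Then |S_{k+1}| = |S_k| + 3 + |S_k| = 2|S_k| + 3 = 2(7·2^k − 3) + 3 = 7·2^{k+1} − 6 + 3 = 7·2^{k+1} − 3.
This completes the inductive step, so |S_i| = 7·2^i − 3 for all i ≥ 0.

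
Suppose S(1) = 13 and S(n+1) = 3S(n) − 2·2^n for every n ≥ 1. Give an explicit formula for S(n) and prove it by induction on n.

Claim: S(n) = 3·3^n + 2·2^n.

Base case: S(1) = 13, and 3·3^1 + 2·2^1 = 9 + 4 = 13.
Assume S(r) = 3·3^r + 2·2^r for some r ≥ 1.
Then S(r+1) = 3S(r) − 2·2^r = 3·(3·3^r + 2·2^r) − 2·2^r = 3·3^{r+1} + 6·2^r − 2·2^r = 3·3^{r+1} + 4·2^r = 3·3^{r+1} + 2·2^{r+1}.
This completes the inductive step, so S(n) = 3·3^n + 2·2^n for all n ≥ 1.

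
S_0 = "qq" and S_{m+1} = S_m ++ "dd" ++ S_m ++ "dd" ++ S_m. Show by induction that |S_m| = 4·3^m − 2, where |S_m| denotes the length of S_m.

Base case: |S_0| = 2, and 4·3^0 − 2 = 2.
Assume |S_k| = 4·3^k − 2.
Then |S_{k+1}| = 3|S_k| + 4 = 3(4·3^k − 2) + 4 = 4·3^{k+1} − 6 + 4 = 4·3^{k+1} − 2.
Hence |S_m| = 4·3^m − 2 for every m ≥ 0, by induction.

|S_m| = 4·3^m − 2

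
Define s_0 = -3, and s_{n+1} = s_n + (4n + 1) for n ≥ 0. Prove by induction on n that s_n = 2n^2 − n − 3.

Base case: s_0 = -3, and 2·0^2 − 0 − 3 = -3.
Assume s_m = 2m^2 − m − 3.
Then s_{m+1} = s_m + (4m + 1) = (2m^2 − m − 3) + (4m + 1) = 2m^2 + 3m − 2,
and 2·(m+1)^2 − (m+1) − 3 = 2m^2 + 3m − 2.
This completes the inductive step, so s_n = 2n^2 − n − 3 for all n ≥ 0.

s_n = 2n^2 − n − 3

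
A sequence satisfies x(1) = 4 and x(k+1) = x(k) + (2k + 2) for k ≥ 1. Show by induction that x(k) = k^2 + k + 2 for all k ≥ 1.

Base case: x(1) = 4, and 1^2 + 1 + 2 = 4.
Assume x(r) = r^2 + r + 2.
Then x(r+1) = x(r) + (2r + 2) = (r^2 + r + 2) + (2r + 2) = r^2 + 3r + 4,
and (r+1)^2 + (r+1) + 2 = r^2 + 3r + 4.
By induction, x(k) = k^2 + k + 2 for all k ≥ 1.

x(k) = k^2 + k + 2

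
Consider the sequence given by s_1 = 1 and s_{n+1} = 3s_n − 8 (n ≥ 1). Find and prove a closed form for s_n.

Claim: s_n = -3^n + 4.

Base case: s_1 = 1, and -3^1 + 4 = -3 + 4 = 1.
Assume s_k = -3^k + 4 for some k ≥ 1.
Then s_{k+1} = 3s_k − 8 = 3·(-3^k + 4) − 8 = -3^{k+1} + 12 − 8 = -3^{k+1} + 4.
Hence s_n = -3^n + 4 for every n ≥ 1, by induction.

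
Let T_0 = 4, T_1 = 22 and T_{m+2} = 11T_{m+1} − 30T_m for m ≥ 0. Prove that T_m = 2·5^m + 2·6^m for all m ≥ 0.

Base cases: T_0 = 4 and 2·5^0 + 2·6^0 = 4; T_1 = 22 and 2·5^1 + 2·6^1 = 22.
Assume T_j = 2·5^j + 2·6^j for all 0 ≤ j ≤ k, where k ≥ 1.
Then T_{k+1} = 11T_k − 30T_{k−1} = 11·(2·5^k + 2·6^k) − 30·(2·5^{k−1} + 2·6^{k−1}) = 2·(11·5 − 30)5^{k−1} + 2·(11·6 − 30)6^{k−1} = 50·5^{k−1} + 72·6^{k−1} = 2·5^{k+1} + 2·6^{k+1}.
By strong induction, T_m = 2·5^m + 2·6^m for all m ≥ 0.

T_m = 2·5^m + 2·6^m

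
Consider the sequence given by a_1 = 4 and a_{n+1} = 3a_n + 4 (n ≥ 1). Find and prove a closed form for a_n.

Claim: a_n = 2·3^n − 2.

Base case: a_1 = 4, and 2·3^1 − 2 = 6 − 2 = 4.
Assume a_j = 2·3^j − 2 for some j ≥ 1.
Then a_{j+1} = 3a_j + 4 = 3·(2·3^j − 2) + 4 = 6·3^j − 6 + 4 = 2·3^{j+1} − 2.
By induction, a_n = 2·3^n − 2 for all n ≥ 1.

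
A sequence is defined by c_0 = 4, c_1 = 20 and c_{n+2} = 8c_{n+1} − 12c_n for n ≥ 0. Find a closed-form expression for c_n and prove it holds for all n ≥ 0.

Claim: c_n = 3·6^n + 2^n.

Base cases: c_0 = 4 and 3·6^0 + 2^0 = 4; c_1 = 20 and 3·6^1 + 2^1 = 20.
Assume c_j = 3·6^j + 2^j for all 0 ≤ j ≤ r, where r ≥ 1.
Then c_{r+1} = 8c_r − 12c_{r−1} = 8·(3·6^r + 2^r) − 12·(3·6^{r−1} + 2^{r−1}) = 3·(8·6 − 12)6^{r−1} + (8·2 − 12)2^{r−1} = 108·6^{r−1} + 4·2^{r−1} = 3·6^{r+1} + 2^{r+1}.
This completes the inductive step, so c_n = 3·6^n + 2^n for all n ≥ 0.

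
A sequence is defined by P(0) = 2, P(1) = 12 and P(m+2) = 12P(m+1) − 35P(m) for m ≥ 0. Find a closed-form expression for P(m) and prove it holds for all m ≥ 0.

Claim: P(m) = 5^m + 7^m.

Base cases: P(0) = 2 and 5^0 + 7^0 = 2; P(1) = 12 and 5^1 + 7^1 = 12.
Assume P(j) = 5^j + 7^j for all 0 ≤ j ≤ k, where k ≥ 1.
Then P(k+1) = 12P(k) − 35P(k−1) = 12·(5^k + 7^k) − 35·(5^{k−1} + 7^{k−1}) = (12·5 − 35)5^{k−1} + (12·7 − 35)7^{k−1} = 25·5^{k−1} + 49·7^{k−1} = 5^{k+1} + 7^{k+1}.
By strong induction, P(m) = 5^m + 7^m for all m ≥ 0.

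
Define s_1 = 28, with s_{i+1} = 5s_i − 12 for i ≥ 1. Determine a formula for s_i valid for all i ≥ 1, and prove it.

Claim: s_i = 5^{i+1} + 3.

Base case: s_1 = 28, and 5^{1+1} + 3 = 25 + 3 = 28.
Assume s_j = 5^{j+1} + 3 for some j ≥ 1.
Then s_{j+1} = 5s_j − 12 = 5·(5^{j+1} + 3) − 12 = 5^{j+2} + 15 − 12 = 5^{j+2} + 3.
This completes the inductive step, so s_i = 5^{i+1} + 3 for all i ≥ 1.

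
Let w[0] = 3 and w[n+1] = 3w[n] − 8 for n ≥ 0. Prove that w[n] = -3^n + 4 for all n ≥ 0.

Base case: w[0] = 3, and -3^0 + 4 = -1 + 4 = 3.
Assume w[k] = -3^k + 4 for some k ≥ 0.
Then w[k+1] = 3w[k] − 8 = 3·(-3^k + 4) − 8 = -3^{k+1} + 12 − 8 = -3^{k+1} + 4.
So the formula holds for k+1, and by induction w[n] = -3^n + 4 for all n ≥ 0.

w[n] = -3^n + 4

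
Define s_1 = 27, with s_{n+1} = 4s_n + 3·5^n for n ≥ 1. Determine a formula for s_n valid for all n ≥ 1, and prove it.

Claim: s_n = 3·4^n + 3·5^n.

Base case: s_1 = 27, and 3·4^1 + 3·5^1 = 12 + 15 = 27.
Assume s_k = 3·4^k + 3·5^k for some k ≥ 1.
Then s_{k+1} = 4s_k + 3·5^k = 4·(3·4^k + 3·5^k) + 3·5^k = 3·4^{k+1} + 12·5^k + 3·5^k = 3·4^{k+1} + 15·5^k = 3·4^{k+1} + 3·5^{k+1}.
So the formula holds for k+1, and by induction s_n = 3·4^n + 3·5^n for all n ≥ 1.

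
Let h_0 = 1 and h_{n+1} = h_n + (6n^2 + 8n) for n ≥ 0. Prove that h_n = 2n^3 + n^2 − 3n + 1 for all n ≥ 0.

Base case: h_0 = 1, and 2·0^3 + 0^2 − 3·0 + 1 = 1.
Assume h_k = 2k^3 + k^2 − 3k + 1.
Then h_{k+1} = h_k + (6k^2 + 8k) = (2k^3 + k^2 − 3k + 1) + (6k^2 + 8k) = 2k^3 + 7k^2 + 5k + 1,
and 2·(k+1)^3 + (k+1)^2 − 3·(k+1) + 1 = 2k^3 + 7k^2 + 5k + 1.
By induction, h_n = 2n^3 + n^2 − 3n + 1 for all n ≥ 0.

h_n = 2n^3 + n^2 − 3n + 1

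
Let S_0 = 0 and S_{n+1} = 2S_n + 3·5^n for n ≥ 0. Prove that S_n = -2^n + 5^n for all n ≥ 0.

Base case: S_0 = 0, and -2^0 + 5^0 = -1 + 1 = 0.
Assume S_r = -2^r + 5^r for some r ≥ 0.
Then S_{r+1} = 2S_r + 3·5^r = 2·(-2^r + 5^r) + 3·5^r = -2^{r+1} + 2·5^r + 3·5^r = -2^{r+1} + 5·5^r = -2^{r+1} + 5^{r+1}.
Hence S_n = -2^n + 5^n for every n ≥ 0, by induction.

S_n = -2^n + 5^n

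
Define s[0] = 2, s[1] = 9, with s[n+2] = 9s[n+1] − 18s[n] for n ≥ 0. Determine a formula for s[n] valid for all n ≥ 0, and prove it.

Claim: s[n] = 6^n + 3^n.

Base cases: s[0] = 2 and 6^0 + 3^0 = 2; s[1] = 9 and 6^1 + 3^1 = 9.
Assume s[i] = 6^i + 3^i for all 0 ≤ i ≤ j, where j ≥ 1.
Then s[j+1] = 9s[j] − 18s[j−1] = 9·(6^j + 3^j) − 18·(6^{j−1} + 3^{j−1}) = (9·6 − 18)6^{j−1} + (9·3 − 18)3^{j−1} = 36·6^{j−1} + 9·3^{j−1} = 6^{j+1} + 3^{j+1}.
So the formula holds for j+1, and by strong induction s[n] = 6^n + 3^n for all n ≥ 0.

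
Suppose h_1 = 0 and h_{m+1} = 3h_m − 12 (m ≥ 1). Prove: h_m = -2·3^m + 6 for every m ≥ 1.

Base case: h_1 = 0, and -2·3^1 + 6 = -6 + 6 = 0.
Assume h_r = -2·3^r + 6 for some r ≥ 1.
Then h_{r+1} = 3h_r − 12 = 3·(-2·3^r + 6) − 12 = -6·3^r + 18 − 12 = -2·3^{r+1} + 6.
This completes the inductive step, so h_m = -2·3^m + 6 for all m ≥ 1.

h_m = -2·3^m + 6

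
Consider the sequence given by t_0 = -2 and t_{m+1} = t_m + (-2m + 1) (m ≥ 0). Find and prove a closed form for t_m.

Claim: t_m = -m^2 + 2m − 2.

Base case: t_0 = -2, and -0^2 + 2·0 − 2 = -2.
Assume t_r = -r^2 + 2r − 2.
Then t_{r+1} = t_r + (-2r + 1) = (-r^2 + 2r − 2) + (-2r + 1) = -r^2 − 1,
and -(r+1)^2 + 2·(r+1) − 2 = -r^2 − 1.
By induction, t_m = -m^2 + 2m − 2 for all m ≥ 0.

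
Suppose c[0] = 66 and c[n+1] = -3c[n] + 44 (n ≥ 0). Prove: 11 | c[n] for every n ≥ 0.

Base case: c[0] = 66 = 11·6, so 11 | c[0].
Assume 11 | c[r], so c[r] = 11t for some integer t.
Then c[r+1] = -3c[r] + 44 = -3·(11t) + 44 = 11(-3t + 4), so 11 | c[r+1].
Hence 11 | c[n] for every n ≥ 0, by induction.

11 | c[n]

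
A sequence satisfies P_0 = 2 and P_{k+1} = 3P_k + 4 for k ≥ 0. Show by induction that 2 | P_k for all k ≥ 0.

Base case: P_0 = 2 = 2·1, so 2 | P_0.
Assume 2 | P_j, so P_j = 2t for some integer t.
Then P_{j+1} = 3P_j + 4 = 3·(2t) + 4 = 2(3t + 2), so 2 | P_{j+1}.
By induction, 2 | P_k for all k ≥ 0.

2 | P_k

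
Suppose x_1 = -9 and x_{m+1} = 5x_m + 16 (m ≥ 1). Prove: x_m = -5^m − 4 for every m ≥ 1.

Base case: x_1 = -9, and -5^1 − 4 = -5 − 4 = -9.
Assume x_j = -5^j − 4 for some j ≥ 1.
Then x_{j+1} = 5x_j + 16 = 5·(-5^j − 4) + 16 = -5^{j+1} − 20 + 16 = -5^{j+1} − 4.
This completes the inductive step, so x_m = -5^m − 4 for all m ≥ 1.

x_m = -5^m − 4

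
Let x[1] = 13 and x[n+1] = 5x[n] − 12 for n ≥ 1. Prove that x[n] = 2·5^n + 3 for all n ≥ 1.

Base case: x[1] = 13, and 2·5^1 + 3 = 10 + 3 = 13.
Assume x[m] = 2·5^m + 3 for some m ≥ 1.
Then x[m+1] = 5x[m] − 12 = 5·(2·5^m + 3) − 12 = 10·5^m + 15 − 12 = 2·5^{m+1} + 3.
This completes the inductive step, so x[n] = 2·5^n + 3 for all n ≥ 1.

x[n] = 2·5^n + 3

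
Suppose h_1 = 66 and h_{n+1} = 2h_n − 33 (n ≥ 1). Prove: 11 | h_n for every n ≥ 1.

Base case: h_1 = 66 = 11·6, so 11 | h_1.
Assume 11 | h_m, so h_m = 11t for some integer t.
Then h_{m+1} = 2h_m − 33 = 2·(11t) − 33 = 11(2t − 3), so 11 | h_{m+1}.
By induction, 11 | h_n for all n ≥ 1.

11 | h_n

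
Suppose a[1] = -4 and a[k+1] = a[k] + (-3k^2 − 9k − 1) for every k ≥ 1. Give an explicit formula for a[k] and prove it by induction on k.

Claim: a[k] = -k^3 − 3k^2 + 3k − 3.

Base case: a[1] = -4, and -1^3 − 3·1^2 + 3·1 − 3 = -4.
Assume a[j] = -j^3 − 3j^2 + 3j − 3.
Then a[j+1] = a[j] + (-3j^2 − 9j − 1) = (-j^3 − 3j^2 + 3j − 3) + (-3j^2 − 9j − 1) = -j^3 − 6j^2 − 6j − 4,
and -(j+1)^3 − 3·(j+1)^2 + 3·(j+1) − 3 = -j^3 − 6j^2 − 6j − 4.
By induction, a[k] = -k^3 − 3k^2 + 3k − 3 for all k ≥ 1.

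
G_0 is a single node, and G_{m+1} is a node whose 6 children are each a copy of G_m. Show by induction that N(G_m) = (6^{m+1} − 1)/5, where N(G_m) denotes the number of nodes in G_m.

Base case: N(G_0) = 1, and (6^{0+1} − 1)/5 = 1.
Assume N(G_j) = (6^{j+1} − 1)/5.
Then N(G_{j+1}) = 1 + 6N(G_j) = 1 + 6·(6^{j+1} − 1)/5 = 1 + (6^{j+2} − 6)/5 = (5 + 6^{j+2} − 6)/5 = (6^{j+2} − 1)/5.
Hence N(G_m) = (6^{m+1} − 1)/5 for every m ≥ 0, by induction.

N(G_m) = (6^{m+1} − 1)/5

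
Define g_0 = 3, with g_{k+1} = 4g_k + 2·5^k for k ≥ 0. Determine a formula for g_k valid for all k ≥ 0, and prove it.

Claim: g_k = 4^k + 2·5^k.

Base case: g_0 = 3, and 4^0 + 2·5^0 = 1 + 2 = 3.
Assume g_j = 4^j + 2·5^j for some j ≥ 0.
Then g_{j+1} = 4g_j + 2·5^j = 4·(4^j + 2·5^j) + 2·5^j = 4^{j+1} + 8·5^j + 2·5^j = 4^{j+1} + 10·5^j = 4^{j+1} + 2·5^{j+1}.
Hence g_k = 4^k + 2·5^k for every k ≥ 0, by induction.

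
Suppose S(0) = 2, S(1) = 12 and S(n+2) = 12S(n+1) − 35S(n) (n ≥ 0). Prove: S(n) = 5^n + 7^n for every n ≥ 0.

Base cases: S(0) = 2 and 5^0 + 7^0 = 2; S(1) = 12 and 5^1 + 7^1 = 12.
Assume S(j) = 5^j + 7^j for all 0 ≤ j ≤ m, where m ≥ 1.
Then S(m+1) = 12S(m) − 35S(m−1) = 12·(5^m + 7^m) − 35·(5^{m−1} + 7^{m−1}) = (12·5 − 35)5^{m−1} + (12·7 − 35)7^{m−1} = 25·5^{m−1} + 49·7^{m−1} = 5^{m+1} + 7^{m+1}.
By strong induction, S(n) = 5^n + 7^n for all n ≥ 0.

S(n) = 5^n + 7^n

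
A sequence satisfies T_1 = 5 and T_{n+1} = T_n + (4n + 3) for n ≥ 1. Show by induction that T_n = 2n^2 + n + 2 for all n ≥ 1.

Base case: T_1 = 5, and 2·1^2 + 1 + 2 = 5.
Assume T_r = 2r^2 + r + 2.
Then T_{r+1} = T_r + (4r + 3) = (2r^2 + r + 2) + (4r + 3) = 2r^2 + 5r + 5,
and 2·(r+1)^2 + (r+1) + 2 = 2r^2 + 5r + 5.
This completes the inductive step, so T_n = 2n^2 + n + 2 for all n ≥ 1.

T_n = 2n^2 + n + 2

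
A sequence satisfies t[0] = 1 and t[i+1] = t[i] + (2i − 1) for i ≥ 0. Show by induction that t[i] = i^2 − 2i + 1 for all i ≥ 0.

Base case: t[0] = 1, and 0^2 − 2·0 + 1 = 1.
Assume t[k] = k^2 − 2k + 1.
Then t[k+1] = t[k] + (2k − 1) = (k^2 − 2k + 1) + (2k − 1) = k^2,
and (k+1)^2 − 2·(k+1) + 1 = k^2.
By induction, t[i] = i^2 − 2i + 1 for all i ≥ 0.

t[i] = i^2 − 2i + 1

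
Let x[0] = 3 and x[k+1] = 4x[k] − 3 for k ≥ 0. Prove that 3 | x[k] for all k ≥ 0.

Base case: x[0] = 3 = 3·1, so 3 | x[0].
Assume 3 | x[m], so x[m] = 3t for some integer t.
Then x[m+1] = 4x[m] − 3 = 4·(3t) − 3 = 3(4t − 1), so 3 | x[m+1].
By induction, 3 | x[k] for all k ≥ 0.

3 | x[k]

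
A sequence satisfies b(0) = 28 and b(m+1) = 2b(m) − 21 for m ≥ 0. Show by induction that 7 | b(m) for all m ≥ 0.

Base case: b(0) = 28 = 7·4, so 7 | b(0).
Assume 7 | b(j), so b(j) = 7t for some integer t.
Then b(j+1) = 2b(j) − 21 = 2·(7t) − 21 = 7(2t − 3), so 7 | b(j+1).
Hence 7 | b(m) for every m ≥ 0, by induction.

7 | b(m)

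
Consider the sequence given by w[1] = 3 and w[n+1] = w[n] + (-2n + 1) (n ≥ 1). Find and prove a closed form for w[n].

Claim: w[n] = -n^2 + 2n + 2.

Base case: w[1] = 3, and -1^2 + 2·1 + 2 = 3.
Assume w[k] = -k^2 + 2k + 2.
Then w[k+1] = w[k] + (-2k + 1) = (-k^2 + 2k + 2) + (-2k + 1) = -k^2 + 3,
and -(k+1)^2 + 2·(k+1) + 2 = -k^2 + 3.
Hence w[n] = -n^2 + 2n + 2 for every n ≥ 1, by induction.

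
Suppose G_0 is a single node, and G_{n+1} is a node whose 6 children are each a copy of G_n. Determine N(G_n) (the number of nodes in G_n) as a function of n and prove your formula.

Claim: N(G_n) = (6^{n+1} − 1)/5.

Base case: N(G_0) = 1, and (6^{0+1} − 1)/5 = 1.
Assume N(G_r) = (6^{r+1} − 1)/5.
Then N(G_{r+1}) = 1 + 6N(G_r) = 1 + 6·(6^{r+1} − 1)/5 = 1 + (6^{r+2} − 6)/5 = (5 + 6^{r+2} − 6)/5 = (6^{r+2} − 1)/5.
So the formula holds for r+1, and by induction N(G_n) = (6^{n+1} − 1)/5 for all n ≥ 0.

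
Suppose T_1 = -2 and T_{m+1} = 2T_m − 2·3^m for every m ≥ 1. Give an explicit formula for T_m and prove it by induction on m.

Claim: T_m = 2·2^m − 2·3^m.

Base case: T_1 = -2, and 2·2^1 − 2·3^1 = 4 − 6 = -2.
Assume T_r = 2·2^r − 2·3^r for some r ≥ 1.
Then T_{r+1} = 2T_r − 2·3^r = 2·(2·2^r − 2·3^r) − 2·3^r = 2·2^{r+1} − 4·3^r − 2·3^r = 2·2^{r+1} − 6·3^r = 2·2^{r+1} − 2·3^{r+1}.
So the formula holds for r+1, and by induction T_m = 2·2^m − 2·3^m for all m ≥ 1.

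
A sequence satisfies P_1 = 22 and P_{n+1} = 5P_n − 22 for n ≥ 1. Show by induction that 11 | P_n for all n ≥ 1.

Base case: P_1 = 22 = 11·2, so 11 | P_1.
Assume 11 | P_m, so P_m = 11t for some integer t.
Then P_{m+1} = 5P_m − 22 = 5·(11t) − 22 = 11(5t − 2), so 11 | P_{m+1}.
So the property holds for m+1, and by induction 11 | P_n for all n ≥ 1.

11 | P_n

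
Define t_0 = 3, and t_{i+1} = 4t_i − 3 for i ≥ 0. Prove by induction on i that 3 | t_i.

Base case: t_0 = 3 = 3·1, so 3 | t_0.
Assume 3 | t_j, so t_j = 3s for some integer s.
Then t_{j+1} = 4t_j − 3 = 4·(3s) − 3 = 3(4s − 1), so 3 | t_{j+1}.
By induction, 3 | t_i for all i ≥ 0.

3 | t_i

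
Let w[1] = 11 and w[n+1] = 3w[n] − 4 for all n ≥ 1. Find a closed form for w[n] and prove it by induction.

Claim: w[n] = 3^{n+1} + 2.

Base case: w[1] = 11, and 3^{1+1} + 2 = 9 + 2 = 11.
Assume w[k] = 3^{k+1} + 2 for some k ≥ 1.
Then w[k+1] = 3w[k] − 4 = 3·(3^{k+1} + 2) − 4 = 3^{k+2} + 6 − 4 = 3^{k+2} + 2.
By induction, w[n] = 3^{n+1} + 2 for all n ≥ 1.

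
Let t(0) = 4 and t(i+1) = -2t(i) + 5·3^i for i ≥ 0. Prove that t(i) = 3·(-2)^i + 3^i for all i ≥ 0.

Base case: t(0) = 4, and 3·(-2)^0 + 3^0 = 3 + 1 = 4.
Assume t(j) = 3·(-2)^j + 3^j for some j ≥ 0.
Then t(j+1) = -2t(j) + 5·3^j = -2·(3·(-2)^j + 3^j) + 5·3^j = 3·(-2)^{j+1} − 2·3^j + 5·3^j = 3·(-2)^{j+1} + 3·3^j = 3·(-2)^{j+1} + 3^{j+1}.
This completes the inductive step, so t(i) = 3·(-2)^i + 3^i for all i ≥ 0.

t(i) = 3·(-2)^i + 3^i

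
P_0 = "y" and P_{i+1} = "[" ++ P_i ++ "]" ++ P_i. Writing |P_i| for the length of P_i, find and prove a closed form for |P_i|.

Claim: |P_i| = 3·2^i − 2.

Base case: |P_0| = 1, and 3·2^0 − 2 = 1.
Assume |P_m| = 3·2^m − 2.
Then |P_{m+1}| = 1 + |P_m| + 1 + |P_m| = 2|P_m| + 2 = 2(3·2^m − 2) + 2 = 3·2^{m+1} − 4 + 2 = 3·2^{m+1} − 2.
So the formula holds for m+1, and by induction |P_i| = 3·2^i − 2 for all i ≥ 0.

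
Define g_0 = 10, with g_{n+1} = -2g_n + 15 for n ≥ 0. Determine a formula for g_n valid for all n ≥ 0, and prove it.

Claim: g_n = 5·(-2)^n + 5.

Base case: g_0 = 10, and 5·(-2)^0 + 5 = 5 + 5 = 10.
Assume g_j = 5·(-2)^j + 5 for some j ≥ 0.
Then g_{j+1} = -2g_j + 15 = -2·(5·(-2)^j + 5) + 15 = -10·(-2)^j − 10 + 15 = 5·(-2)^{j+1} + 5.
By induction, g_n = 5·(-2)^n + 5 for all n ≥ 0.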